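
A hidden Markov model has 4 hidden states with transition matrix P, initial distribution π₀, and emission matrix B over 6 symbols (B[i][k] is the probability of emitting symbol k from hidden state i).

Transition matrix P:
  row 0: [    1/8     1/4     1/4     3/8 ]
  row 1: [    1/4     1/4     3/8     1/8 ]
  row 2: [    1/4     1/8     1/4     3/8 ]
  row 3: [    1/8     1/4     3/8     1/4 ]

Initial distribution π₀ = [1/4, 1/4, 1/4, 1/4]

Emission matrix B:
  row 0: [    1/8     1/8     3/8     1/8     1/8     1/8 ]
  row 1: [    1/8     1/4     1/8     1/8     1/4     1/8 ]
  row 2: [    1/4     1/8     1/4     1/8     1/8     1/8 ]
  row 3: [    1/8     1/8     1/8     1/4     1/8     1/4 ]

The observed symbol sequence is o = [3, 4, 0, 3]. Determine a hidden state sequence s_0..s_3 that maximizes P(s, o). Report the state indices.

t=0: δ = [3.125e-02, 3.125e-02, 3.125e-02, 6.250e-02]  (obs o_0=3)
t=1: δ = [9.766e-04, 3.906e-03, 2.930e-03, 1.953e-03]  ψ = [1, 3, 3, 3]  (obs o_1=4)
t=2: δ = [1.221e-04, 1.221e-04, 3.662e-04, 1.373e-04]  ψ = [1, 1, 1, 2]  (obs o_2=0)
t=3: δ = [1.144e-05, 5.722e-06, 1.144e-05, 3.433e-05]  ψ = [2, 2, 2, 2]  (obs o_3=3)
backtrack: best end state = 3; path = [3, 1, 2, 3]

path = [3, 1, 2, 3]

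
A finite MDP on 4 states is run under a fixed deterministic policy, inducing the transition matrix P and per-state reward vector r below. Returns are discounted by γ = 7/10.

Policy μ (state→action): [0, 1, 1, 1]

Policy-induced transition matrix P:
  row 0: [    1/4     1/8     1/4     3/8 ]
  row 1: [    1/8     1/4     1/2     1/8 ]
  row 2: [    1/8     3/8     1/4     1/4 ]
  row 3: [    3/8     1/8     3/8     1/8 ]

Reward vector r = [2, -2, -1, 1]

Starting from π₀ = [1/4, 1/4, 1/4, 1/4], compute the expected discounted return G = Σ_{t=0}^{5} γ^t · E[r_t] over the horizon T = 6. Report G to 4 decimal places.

G = -0.3098

t=0: π = [0.2500, 0.2500, 0.2500, 0.2500], E[r] = 0.0000, γ^t·E[r] = 0.000000, running G = 0.000000
t=1: π = [0.2188, 0.2188, 0.3438, 0.2188], E[r] = -0.1250, γ^t·E[r] = -0.087500, running G = -0.087500
t=2: π = [0.2070, 0.2383, 0.3320, 0.2227], E[r] = -0.1719, γ^t·E[r] = -0.084219, running G = -0.171719
t=3: π = [0.2065, 0.2378, 0.3374, 0.2183], E[r] = -0.1816, γ^t·E[r] = -0.062303, running G = -0.234021
t=4: π = [0.2054, 0.2391, 0.3367, 0.2188], E[r] = -0.1853, γ^t·E[r] = -0.044491, running G = -0.278513
t=5: π = [0.2054, 0.2391, 0.3371, 0.2184], E[r] = -0.1861, γ^t·E[r] = -0.031272, running G = -0.309785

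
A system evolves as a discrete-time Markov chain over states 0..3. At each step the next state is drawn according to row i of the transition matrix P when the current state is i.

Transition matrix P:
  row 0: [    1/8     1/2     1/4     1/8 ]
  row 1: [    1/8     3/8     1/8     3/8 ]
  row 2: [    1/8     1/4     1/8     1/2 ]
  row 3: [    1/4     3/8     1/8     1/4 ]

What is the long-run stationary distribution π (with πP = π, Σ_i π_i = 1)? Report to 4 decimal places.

Balance equations π_j = Σ_i π_i·P[i][j]:
  π_0 = 1/8·π_0 + 1/8·π_1 + 1/8·π_2 + 1/4·π_3
  π_1 = 1/2·π_0 + 3/8·π_1 + 1/4·π_2 + 3/8·π_3
  π_2 = 1/4·π_0 + 1/8·π_1 + 1/8·π_2 + 1/8·π_3
  normalize: π_0 + π_1 + π_2 + π_3 = 1
Solving the linear system gives exactly π = [97/591, 223/591, 86/591, 185/591].

π = [0.1641, 0.3773, 0.1455, 0.3130]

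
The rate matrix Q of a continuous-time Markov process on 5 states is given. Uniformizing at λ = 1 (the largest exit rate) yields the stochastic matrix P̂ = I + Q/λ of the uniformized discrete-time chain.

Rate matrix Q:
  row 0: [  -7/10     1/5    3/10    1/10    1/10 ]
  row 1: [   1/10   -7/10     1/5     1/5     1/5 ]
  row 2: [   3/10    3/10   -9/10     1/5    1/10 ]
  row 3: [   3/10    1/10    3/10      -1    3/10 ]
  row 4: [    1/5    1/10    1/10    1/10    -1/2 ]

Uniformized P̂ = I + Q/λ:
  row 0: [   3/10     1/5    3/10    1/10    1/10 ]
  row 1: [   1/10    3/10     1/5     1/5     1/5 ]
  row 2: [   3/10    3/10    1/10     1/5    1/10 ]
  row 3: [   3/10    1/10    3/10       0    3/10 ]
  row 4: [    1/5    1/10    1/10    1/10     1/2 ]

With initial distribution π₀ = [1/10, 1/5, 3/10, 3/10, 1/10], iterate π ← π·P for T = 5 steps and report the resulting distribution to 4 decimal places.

π = [0.2352, 0.2027, 0.1928, 0.1269, 0.2424]

t=0: π = [0.1000, 0.2000, 0.3000, 0.3000, 0.1000]
t=1: π = [0.2500, 0.2100, 0.2000, 0.1200, 0.2200]
t=2: π = [0.2360, 0.2070, 0.1950, 0.1290, 0.2330]
t=3: π = [0.2353, 0.2040, 0.1937, 0.1273, 0.2397]
t=4: π = [0.2352, 0.2031, 0.1929, 0.1270, 0.2417]
t=5: π = [0.2352, 0.2027, 0.1928, 0.1269, 0.2424]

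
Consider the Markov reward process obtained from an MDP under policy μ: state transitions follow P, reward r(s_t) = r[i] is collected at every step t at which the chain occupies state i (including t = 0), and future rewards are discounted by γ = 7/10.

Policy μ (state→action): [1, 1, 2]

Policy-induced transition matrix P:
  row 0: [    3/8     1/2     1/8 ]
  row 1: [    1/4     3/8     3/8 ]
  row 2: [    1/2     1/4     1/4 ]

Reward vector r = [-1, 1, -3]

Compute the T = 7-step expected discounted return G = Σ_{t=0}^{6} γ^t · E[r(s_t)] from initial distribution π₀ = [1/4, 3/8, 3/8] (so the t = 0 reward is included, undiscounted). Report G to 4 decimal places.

G = -2.5552

t=0: π = [0.2500, 0.3750, 0.3750], E[r] = -1.0000, γ^t·E[r] = -1.000000, running G = -1.000000
t=1: π = [0.3750, 0.3594, 0.2656], E[r] = -0.8125, γ^t·E[r] = -0.568750, running G = -1.568750
t=2: π = [0.3633, 0.3887, 0.2480], E[r] = -0.7188, γ^t·E[r] = -0.352188, running G = -1.920938
t=3: π = [0.3574, 0.3894, 0.2532], E[r] = -0.7275, γ^t·E[r] = -0.249546, running G = -2.170483
t=4: π = [0.3580, 0.3880, 0.2540], E[r] = -0.7319, γ^t·E[r] = -0.175737, running G = -2.346221
t=5: π = [0.3582, 0.3880, 0.2538], E[r] = -0.7315, γ^t·E[r] = -0.122947, running G = -2.469167
t=6: π = [0.3582, 0.3881, 0.2537], E[r] = -0.7313, γ^t·E[r] = -0.086039, running G = -2.555206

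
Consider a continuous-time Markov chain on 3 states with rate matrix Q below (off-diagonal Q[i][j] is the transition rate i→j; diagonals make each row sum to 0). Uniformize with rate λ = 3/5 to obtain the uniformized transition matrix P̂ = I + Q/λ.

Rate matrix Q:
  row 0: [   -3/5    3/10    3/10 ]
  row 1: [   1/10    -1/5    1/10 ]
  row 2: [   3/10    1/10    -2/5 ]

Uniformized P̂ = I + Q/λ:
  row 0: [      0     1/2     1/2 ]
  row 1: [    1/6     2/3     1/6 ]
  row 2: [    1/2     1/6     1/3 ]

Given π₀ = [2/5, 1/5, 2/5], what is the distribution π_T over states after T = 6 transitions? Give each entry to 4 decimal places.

t=0: π = [0.4000, 0.2000, 0.4000]
t=1: π = [0.2333, 0.4000, 0.3667]
t=2: π = [0.2500, 0.4444, 0.3056]
t=3: π = [0.2269, 0.4722, 0.3009]
t=4: π = [0.2292, 0.4784, 0.2924]
t=5: π = [0.2260, 0.4823, 0.2918]
t=6: π = [0.2263, 0.4831, 0.2906]

π = [0.2263, 0.4831, 0.2906]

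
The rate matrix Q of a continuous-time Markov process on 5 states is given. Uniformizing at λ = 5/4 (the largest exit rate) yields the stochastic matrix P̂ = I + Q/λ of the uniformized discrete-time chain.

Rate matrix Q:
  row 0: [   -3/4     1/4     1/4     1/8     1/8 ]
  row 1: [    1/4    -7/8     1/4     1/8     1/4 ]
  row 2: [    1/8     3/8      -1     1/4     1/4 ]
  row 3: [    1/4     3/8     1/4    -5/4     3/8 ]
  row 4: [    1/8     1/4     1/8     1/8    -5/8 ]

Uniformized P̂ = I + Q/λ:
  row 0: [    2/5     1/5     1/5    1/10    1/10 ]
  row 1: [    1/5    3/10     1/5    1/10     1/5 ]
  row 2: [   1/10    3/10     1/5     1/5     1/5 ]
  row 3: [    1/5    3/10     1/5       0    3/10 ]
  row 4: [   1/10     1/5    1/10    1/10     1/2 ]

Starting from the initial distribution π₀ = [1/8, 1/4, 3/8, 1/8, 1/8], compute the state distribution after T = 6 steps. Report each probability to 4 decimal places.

t=0: π = [0.1250, 0.2500, 0.3750, 0.1250, 0.1250]
t=1: π = [0.1750, 0.2750, 0.1875, 0.1250, 0.2375]
t=2: π = [0.1925, 0.2588, 0.1763, 0.1063, 0.2663]
t=3: π = [0.1943, 0.2541, 0.1734, 0.1070, 0.2713]
t=4: π = [0.1944, 0.2535, 0.1729, 0.1066, 0.2727]
t=5: π = [0.1943, 0.2533, 0.1727, 0.1066, 0.2730]
t=6: π = [0.1943, 0.2533, 0.1727, 0.1066, 0.2731]

π = [0.1943, 0.2533, 0.1727, 0.1066, 0.2731]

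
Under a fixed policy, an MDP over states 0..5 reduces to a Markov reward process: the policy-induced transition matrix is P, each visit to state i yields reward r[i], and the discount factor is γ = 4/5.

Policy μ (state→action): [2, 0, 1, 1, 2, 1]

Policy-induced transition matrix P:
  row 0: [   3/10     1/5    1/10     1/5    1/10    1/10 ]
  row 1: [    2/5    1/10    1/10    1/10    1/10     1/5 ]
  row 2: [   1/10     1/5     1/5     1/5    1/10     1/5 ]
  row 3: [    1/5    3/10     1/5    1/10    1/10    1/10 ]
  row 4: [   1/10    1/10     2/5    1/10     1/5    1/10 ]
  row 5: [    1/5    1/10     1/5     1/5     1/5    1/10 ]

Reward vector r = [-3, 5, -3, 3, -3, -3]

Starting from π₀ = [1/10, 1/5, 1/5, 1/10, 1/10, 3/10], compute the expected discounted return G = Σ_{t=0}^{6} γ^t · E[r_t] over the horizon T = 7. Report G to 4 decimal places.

G = -2.9633

t=0: π = [0.1000, 0.2000, 0.2000, 0.1000, 0.1000, 0.3000], E[r] = -0.8000, γ^t·E[r] = -0.800000, running G = -0.800000
t=1: π = [0.2200, 0.1500, 0.1900, 0.1600, 0.1400, 0.1400], E[r] = -0.8400, γ^t·E[r] = -0.672000, running G = -1.472000
t=2: π = [0.2190, 0.1730, 0.1910, 0.1550, 0.1280, 0.1340], E[r] = -0.6860, γ^t·E[r] = -0.439040, running G = -1.911040
t=3: π = [0.2246, 0.1720, 0.1864, 0.1544, 0.1262, 0.1364], E[r] = -0.6976, γ^t·E[r] = -0.357171, running G = -2.268211
t=4: π = [0.2256, 0.1720, 0.1856, 0.1547, 0.1263, 0.1358], E[r] = -0.6957, γ^t·E[r] = -0.284967, running G = -2.553178
t=5: π = [0.2258, 0.1721, 0.1855, 0.1547, 0.1262, 0.1358], E[r] = -0.6953, γ^t·E[r] = -0.227823, running G = -2.781001
t=6: π = [0.2258, 0.1721, 0.1855, 0.1547, 0.1262, 0.1358], E[r] = -0.6953, γ^t·E[r] = -0.182256, running G = -2.963257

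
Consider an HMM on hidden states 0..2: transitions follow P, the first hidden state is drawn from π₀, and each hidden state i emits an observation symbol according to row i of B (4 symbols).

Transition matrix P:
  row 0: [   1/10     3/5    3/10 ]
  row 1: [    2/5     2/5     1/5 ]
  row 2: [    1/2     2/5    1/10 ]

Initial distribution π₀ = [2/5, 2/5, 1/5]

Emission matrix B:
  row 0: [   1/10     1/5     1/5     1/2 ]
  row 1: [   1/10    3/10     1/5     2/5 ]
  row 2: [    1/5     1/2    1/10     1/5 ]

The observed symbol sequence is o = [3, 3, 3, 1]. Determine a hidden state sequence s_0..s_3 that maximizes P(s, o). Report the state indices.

t=0: δ = [2.000e-01, 1.600e-01, 4.000e-02]  (obs o_0=3)
t=1: δ = [3.200e-02, 4.800e-02, 1.200e-02]  ψ = [1, 0, 0]  (obs o_1=3)
t=2: δ = [9.600e-03, 7.680e-03, 1.920e-03]  ψ = [1, 0, 0]  (obs o_2=3)
t=3: δ = [6.144e-04, 1.728e-03, 1.440e-03]  ψ = [1, 0, 0]  (obs o_3=1)
backtrack: best end state = 1; path = [0, 1, 0, 1]

path = [0, 1, 0, 1]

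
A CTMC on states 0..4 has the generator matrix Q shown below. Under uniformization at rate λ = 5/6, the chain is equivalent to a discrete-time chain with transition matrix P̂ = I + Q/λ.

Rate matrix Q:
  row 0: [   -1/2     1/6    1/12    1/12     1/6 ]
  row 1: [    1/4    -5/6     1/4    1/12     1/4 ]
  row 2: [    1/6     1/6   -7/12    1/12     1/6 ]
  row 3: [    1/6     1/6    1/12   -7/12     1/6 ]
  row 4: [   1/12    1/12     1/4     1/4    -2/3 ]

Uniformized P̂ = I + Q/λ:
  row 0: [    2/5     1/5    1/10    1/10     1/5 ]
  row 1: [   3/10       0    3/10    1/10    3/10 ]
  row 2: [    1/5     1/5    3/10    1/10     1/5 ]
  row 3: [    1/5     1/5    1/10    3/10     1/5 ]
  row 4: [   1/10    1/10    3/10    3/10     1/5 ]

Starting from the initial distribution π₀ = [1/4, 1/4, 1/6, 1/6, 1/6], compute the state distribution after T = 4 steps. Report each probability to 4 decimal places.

π = [0.2418, 0.1488, 0.2159, 0.1787, 0.2149]

t=0: π = [0.2500, 0.2500, 0.1667, 0.1667, 0.1667]
t=1: π = [0.2583, 0.1333, 0.2167, 0.1667, 0.2250]
t=2: π = [0.2425, 0.1508, 0.2150, 0.1783, 0.2133]
t=3: π = [0.2423, 0.1485, 0.2158, 0.1783, 0.2151]
t=4: π = [0.2418, 0.1488, 0.2159, 0.1787, 0.2149]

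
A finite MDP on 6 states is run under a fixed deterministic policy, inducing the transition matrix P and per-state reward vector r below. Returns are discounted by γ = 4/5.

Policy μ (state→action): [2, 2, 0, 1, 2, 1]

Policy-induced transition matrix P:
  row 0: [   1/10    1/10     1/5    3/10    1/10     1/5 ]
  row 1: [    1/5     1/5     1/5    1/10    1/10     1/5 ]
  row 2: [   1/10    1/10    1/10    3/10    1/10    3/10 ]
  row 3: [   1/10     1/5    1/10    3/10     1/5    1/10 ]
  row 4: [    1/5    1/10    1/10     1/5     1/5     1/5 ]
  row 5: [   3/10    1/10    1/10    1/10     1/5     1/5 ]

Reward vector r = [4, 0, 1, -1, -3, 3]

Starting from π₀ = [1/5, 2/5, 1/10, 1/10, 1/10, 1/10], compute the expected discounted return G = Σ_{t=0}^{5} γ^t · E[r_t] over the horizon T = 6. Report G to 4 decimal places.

t=0: π = [0.2000, 0.4000, 0.1000, 0.1000, 0.1000, 0.1000], E[r] = 0.8000, γ^t·E[r] = 0.800000, running G = 0.800000
t=1: π = [0.1700, 0.1500, 0.1600, 0.1900, 0.1300, 0.2000], E[r] = 0.8600, γ^t·E[r] = 0.688000, running G = 1.488000
t=2: π = [0.1680, 0.1340, 0.1320, 0.2170, 0.1520, 0.1970], E[r] = 0.7220, γ^t·E[r] = 0.462080, running G = 1.950080
t=3: π = [0.1680, 0.1351, 0.1302, 0.2186, 0.1566, 0.1915], E[r] = 0.6883, γ^t·E[r] = 0.352410, running G = 2.302490
t=4: π = [0.1675, 0.1354, 0.1303, 0.2190, 0.1567, 0.1912], E[r] = 0.6846, γ^t·E[r] = 0.280429, running G = 2.582918
t=5: π = [0.1674, 0.1354, 0.1303, 0.2190, 0.1567, 0.1911], E[r] = 0.6843, γ^t·E[r] = 0.224242, running G = 2.807160

G = 2.8072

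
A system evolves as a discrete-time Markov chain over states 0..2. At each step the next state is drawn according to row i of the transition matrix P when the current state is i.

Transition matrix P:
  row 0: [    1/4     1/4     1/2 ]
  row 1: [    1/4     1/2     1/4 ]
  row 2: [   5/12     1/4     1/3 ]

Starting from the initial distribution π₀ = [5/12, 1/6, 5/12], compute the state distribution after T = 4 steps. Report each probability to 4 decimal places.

t=0: π = [0.4167, 0.1667, 0.4167]
t=1: π = [0.3194, 0.2917, 0.3889]
t=2: π = [0.3148, 0.3229, 0.3623]
t=3: π = [0.3104, 0.3307, 0.3589]
t=4: π = [0.3098, 0.3327, 0.3575]

π = [0.3098, 0.3327, 0.3575]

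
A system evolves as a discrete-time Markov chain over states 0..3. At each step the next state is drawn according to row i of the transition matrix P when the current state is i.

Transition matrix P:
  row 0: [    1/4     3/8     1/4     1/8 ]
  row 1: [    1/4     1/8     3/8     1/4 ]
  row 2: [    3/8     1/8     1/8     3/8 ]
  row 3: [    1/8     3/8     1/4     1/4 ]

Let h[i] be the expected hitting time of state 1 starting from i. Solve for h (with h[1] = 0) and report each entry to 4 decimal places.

h = [3.1304, 0.0000, 3.8261, 3.1304]

First-step conditioning: h[1] = 0; for i ≠ 1, h[i] = 1 + Σ_k P[i][k]·h[k].
  h[0] = 1 + 1/4·h[0] + 1/4·h[2] + 1/8·h[3]
  h[2] = 1 + 3/8·h[0] + 1/8·h[2] + 3/8·h[3]
  h[3] = 1 + 1/8·h[0] + 1/4·h[2] + 1/4·h[3]
Solving the 3×3 linear system over states ≠ 1 gives exactly h = [72/23, 0, 88/23, 72/23] (h[1] = 0 is the target).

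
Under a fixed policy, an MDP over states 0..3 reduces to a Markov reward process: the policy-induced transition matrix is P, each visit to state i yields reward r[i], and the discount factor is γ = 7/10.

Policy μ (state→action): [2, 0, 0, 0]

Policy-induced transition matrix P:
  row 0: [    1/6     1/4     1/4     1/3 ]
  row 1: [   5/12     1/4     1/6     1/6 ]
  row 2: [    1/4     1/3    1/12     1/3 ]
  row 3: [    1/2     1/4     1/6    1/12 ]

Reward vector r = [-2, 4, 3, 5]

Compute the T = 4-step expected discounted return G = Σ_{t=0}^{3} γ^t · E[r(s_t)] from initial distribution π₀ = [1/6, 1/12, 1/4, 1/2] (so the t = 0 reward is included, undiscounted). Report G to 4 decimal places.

t=0: π = [0.1667, 0.0833, 0.2500, 0.5000], E[r] = 3.2500, γ^t·E[r] = 3.250000, running G = 3.250000
t=1: π = [0.3750, 0.2708, 0.1597, 0.1944], E[r] = 1.7847, γ^t·E[r] = 1.249306, running G = 4.499306
t=2: π = [0.3125, 0.2633, 0.1846, 0.2396], E[r] = 2.1800, γ^t·E[r] = 1.068189, running G = 5.567494
t=3: π = [0.3277, 0.2654, 0.1773, 0.2296], E[r] = 2.0858, γ^t·E[r] = 0.715427, running G = 6.282921

G = 6.2829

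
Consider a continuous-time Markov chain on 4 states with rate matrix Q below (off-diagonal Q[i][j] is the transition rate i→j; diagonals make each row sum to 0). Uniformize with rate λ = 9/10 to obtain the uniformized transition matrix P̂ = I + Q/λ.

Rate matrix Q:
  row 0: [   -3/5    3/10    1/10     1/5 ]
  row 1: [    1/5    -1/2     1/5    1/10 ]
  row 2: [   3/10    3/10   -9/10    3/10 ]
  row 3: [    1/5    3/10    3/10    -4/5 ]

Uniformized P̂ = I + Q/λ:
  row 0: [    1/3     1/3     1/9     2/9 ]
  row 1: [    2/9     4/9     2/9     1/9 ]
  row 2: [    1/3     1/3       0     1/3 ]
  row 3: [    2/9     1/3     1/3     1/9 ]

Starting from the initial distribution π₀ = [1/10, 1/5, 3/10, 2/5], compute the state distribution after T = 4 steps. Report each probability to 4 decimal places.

π = [0.2717, 0.3750, 0.1733, 0.1800]

t=0: π = [0.1000, 0.2000, 0.3000, 0.4000]
t=1: π = [0.2667, 0.3556, 0.1889, 0.1889]
t=2: π = [0.2728, 0.3728, 0.1716, 0.1827]
t=3: π = [0.2716, 0.3748, 0.1741, 0.1796]
t=4: π = [0.2717, 0.3750, 0.1733, 0.1800]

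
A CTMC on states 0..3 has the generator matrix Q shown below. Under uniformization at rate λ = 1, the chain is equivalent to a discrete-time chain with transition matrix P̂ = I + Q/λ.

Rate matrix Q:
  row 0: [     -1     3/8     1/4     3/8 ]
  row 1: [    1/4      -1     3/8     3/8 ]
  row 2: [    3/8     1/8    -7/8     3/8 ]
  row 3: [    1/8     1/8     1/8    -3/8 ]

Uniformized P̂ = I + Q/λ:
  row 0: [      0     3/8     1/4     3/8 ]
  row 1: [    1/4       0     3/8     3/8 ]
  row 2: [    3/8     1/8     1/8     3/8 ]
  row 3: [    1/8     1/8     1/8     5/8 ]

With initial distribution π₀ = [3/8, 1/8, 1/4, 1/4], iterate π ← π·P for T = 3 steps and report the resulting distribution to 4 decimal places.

t=0: π = [0.3750, 0.1250, 0.2500, 0.2500]
t=1: π = [0.1563, 0.2031, 0.2031, 0.4375]
t=2: π = [0.1816, 0.1387, 0.1953, 0.4844]
t=3: π = [0.1685, 0.1531, 0.1824, 0.4961]

π = [0.1685, 0.1531, 0.1824, 0.4961]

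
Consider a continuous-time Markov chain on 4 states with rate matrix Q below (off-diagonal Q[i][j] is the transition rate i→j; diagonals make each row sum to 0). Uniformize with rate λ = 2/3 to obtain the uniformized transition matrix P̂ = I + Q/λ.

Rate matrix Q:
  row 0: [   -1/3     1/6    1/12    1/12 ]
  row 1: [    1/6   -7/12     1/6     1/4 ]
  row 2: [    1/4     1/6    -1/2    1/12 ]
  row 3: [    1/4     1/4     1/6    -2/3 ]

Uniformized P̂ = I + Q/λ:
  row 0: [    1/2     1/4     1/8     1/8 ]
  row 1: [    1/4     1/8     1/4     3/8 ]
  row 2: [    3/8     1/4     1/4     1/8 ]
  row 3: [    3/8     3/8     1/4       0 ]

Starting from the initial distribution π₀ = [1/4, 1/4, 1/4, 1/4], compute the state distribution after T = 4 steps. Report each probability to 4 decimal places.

π = [0.3941, 0.2403, 0.2007, 0.1649]

t=0: π = [0.2500, 0.2500, 0.2500, 0.2500]
t=1: π = [0.3750, 0.2500, 0.2188, 0.1563]
t=2: π = [0.3906, 0.2383, 0.2031, 0.1680]
t=3: π = [0.3940, 0.2412, 0.2012, 0.1636]
t=4: π = [0.3941, 0.2403, 0.2007, 0.1649]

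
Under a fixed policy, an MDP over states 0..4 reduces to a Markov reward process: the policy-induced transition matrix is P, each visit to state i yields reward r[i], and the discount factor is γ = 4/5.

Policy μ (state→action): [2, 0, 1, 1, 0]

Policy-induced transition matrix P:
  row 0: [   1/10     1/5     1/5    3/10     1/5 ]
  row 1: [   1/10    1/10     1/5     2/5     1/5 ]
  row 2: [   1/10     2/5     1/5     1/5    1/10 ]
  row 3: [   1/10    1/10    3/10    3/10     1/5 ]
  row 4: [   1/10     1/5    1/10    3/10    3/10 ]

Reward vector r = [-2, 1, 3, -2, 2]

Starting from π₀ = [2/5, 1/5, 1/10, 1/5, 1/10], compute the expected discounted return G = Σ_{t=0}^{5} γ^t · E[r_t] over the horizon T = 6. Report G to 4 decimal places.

t=0: π = [0.4000, 0.2000, 0.1000, 0.2000, 0.1000], E[r] = -0.5000, γ^t·E[r] = -0.500000, running G = -0.500000
t=1: π = [0.1000, 0.1800, 0.2100, 0.3100, 0.2000], E[r] = 0.3900, γ^t·E[r] = 0.312000, running G = -0.188000
t=2: π = [0.1000, 0.1930, 0.2110, 0.2970, 0.1990], E[r] = 0.4300, γ^t·E[r] = 0.275200, running G = 0.087200
t=3: π = [0.1000, 0.1932, 0.2098, 0.2982, 0.1988], E[r] = 0.4238, γ^t·E[r] = 0.216986, running G = 0.304186
t=4: π = [0.1000, 0.1928, 0.2099, 0.2983, 0.1989], E[r] = 0.4238, γ^t·E[r] = 0.173572, running G = 0.477758
t=5: π = [0.1000, 0.1929, 0.2099, 0.2983, 0.1989], E[r] = 0.4239, γ^t·E[r] = 0.138910, running G = 0.616668

G = 0.6167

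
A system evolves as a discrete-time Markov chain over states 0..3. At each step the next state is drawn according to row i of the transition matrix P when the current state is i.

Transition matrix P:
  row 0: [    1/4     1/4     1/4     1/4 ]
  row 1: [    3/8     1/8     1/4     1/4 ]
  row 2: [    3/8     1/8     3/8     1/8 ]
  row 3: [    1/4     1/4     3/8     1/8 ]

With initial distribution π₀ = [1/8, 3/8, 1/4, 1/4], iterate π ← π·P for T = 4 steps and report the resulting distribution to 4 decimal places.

π = [0.3125, 0.1875, 0.3125, 0.1875]

t=0: π = [0.1250, 0.3750, 0.2500, 0.2500]
t=1: π = [0.3281, 0.1719, 0.3125, 0.1875]
t=2: π = [0.3105, 0.1895, 0.3125, 0.1875]
t=3: π = [0.3127, 0.1873, 0.3125, 0.1875]
t=4: π = [0.3125, 0.1875, 0.3125, 0.1875]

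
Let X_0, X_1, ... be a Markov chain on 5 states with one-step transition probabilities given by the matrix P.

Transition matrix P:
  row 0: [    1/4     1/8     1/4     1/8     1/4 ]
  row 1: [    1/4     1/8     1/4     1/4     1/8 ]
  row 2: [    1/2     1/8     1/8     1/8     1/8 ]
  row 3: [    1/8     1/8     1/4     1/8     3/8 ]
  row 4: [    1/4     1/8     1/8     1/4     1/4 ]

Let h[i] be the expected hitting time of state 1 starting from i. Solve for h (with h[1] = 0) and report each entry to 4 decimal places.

h = [8.0000, 0.0000, 8.0000, 8.0000, 8.0000]

First-step conditioning: h[1] = 0; for i ≠ 1, h[i] = 1 + Σ_k P[i][k]·h[k].
  h[0] = 1 + 1/4·h[0] + 1/4·h[2] + 1/8·h[3] + 1/4·h[4]
  h[2] = 1 + 1/2·h[0] + 1/8·h[2] + 1/8·h[3] + 1/8·h[4]
  h[3] = 1 + 1/8·h[0] + 1/4·h[2] + 1/8·h[3] + 3/8·h[4]
  h[4] = 1 + 1/4·h[0] + 1/8·h[2] + 1/4·h[3] + 1/4·h[4]
Solving the 4×4 linear system over states ≠ 1 gives exactly h = [8, 0, 8, 8, 8] (h[1] = 0 is the target).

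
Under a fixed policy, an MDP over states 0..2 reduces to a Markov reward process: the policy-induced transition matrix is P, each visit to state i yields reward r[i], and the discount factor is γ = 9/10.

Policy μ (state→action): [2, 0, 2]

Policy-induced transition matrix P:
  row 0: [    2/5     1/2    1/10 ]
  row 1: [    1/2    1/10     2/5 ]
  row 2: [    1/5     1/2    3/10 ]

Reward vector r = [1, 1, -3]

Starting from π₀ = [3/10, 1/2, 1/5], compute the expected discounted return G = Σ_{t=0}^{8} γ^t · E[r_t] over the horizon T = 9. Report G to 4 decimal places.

t=0: π = [0.3000, 0.5000, 0.2000], E[r] = 0.2000, γ^t·E[r] = 0.200000, running G = 0.200000
t=1: π = [0.4100, 0.3000, 0.2900], E[r] = -0.1600, γ^t·E[r] = -0.144000, running G = 0.056000
t=2: π = [0.3720, 0.3800, 0.2480], E[r] = 0.0080, γ^t·E[r] = 0.006480, running G = 0.062480
t=3: π = [0.3884, 0.3480, 0.2636], E[r] = -0.0544, γ^t·E[r] = -0.039658, running G = 0.022822
t=4: π = [0.3821, 0.3608, 0.2571], E[r] = -0.0285, γ^t·E[r] = -0.018686, running G = 0.004137
t=5: π = [0.3847, 0.3557, 0.2597], E[r] = -0.0387, γ^t·E[r] = -0.022826, running G = -0.018689
t=6: π = [0.3836, 0.3577, 0.2586], E[r] = -0.0345, γ^t·E[r] = -0.018360, running G = -0.037049
t=7: π = [0.3840, 0.3569, 0.2590], E[r] = -0.0362, γ^t·E[r] = -0.017306, running G = -0.054355
t=8: π = [0.3839, 0.3572, 0.2589], E[r] = -0.0355, γ^t·E[r] = -0.015293, running G = -0.069649

G = -0.0696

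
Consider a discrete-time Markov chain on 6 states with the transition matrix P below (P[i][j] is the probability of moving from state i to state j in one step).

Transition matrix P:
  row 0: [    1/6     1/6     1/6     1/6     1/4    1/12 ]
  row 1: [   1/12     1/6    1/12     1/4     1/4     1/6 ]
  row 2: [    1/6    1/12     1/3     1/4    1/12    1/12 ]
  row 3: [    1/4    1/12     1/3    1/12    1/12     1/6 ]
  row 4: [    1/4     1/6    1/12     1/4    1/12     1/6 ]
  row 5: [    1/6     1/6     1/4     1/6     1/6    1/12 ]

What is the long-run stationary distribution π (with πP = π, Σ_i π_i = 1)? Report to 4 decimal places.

π = [0.1839, 0.1321, 0.2229, 0.1924, 0.1462, 0.1226]

Balance equations π_j = Σ_i π_i·P[i][j]:
  π_0 = 1/6·π_0 + 1/12·π_1 + 1/6·π_2 + 1/4·π_3 + 1/4·π_4 + 1/6·π_5
  π_1 = 1/6·π_0 + 1/6·π_1 + 1/12·π_2 + 1/12·π_3 + 1/6·π_4 + 1/6·π_5
  π_2 = 1/6·π_0 + 1/12·π_1 + 1/3·π_2 + 1/3·π_3 + 1/12·π_4 + 1/4·π_5
  π_3 = 1/6·π_0 + 1/4·π_1 + 1/4·π_2 + 1/12·π_3 + 1/4·π_4 + 1/6·π_5
  π_4 = 1/4·π_0 + 1/4·π_1 + 1/12·π_2 + 1/12·π_3 + 1/12·π_4 + 1/6·π_5
  normalize: π_0 + π_1 + π_2 + π_3 + π_4 + π_5 = 1
Solving the linear system gives exactly π = [7943/43197, 3803/28798, 9629/43197, 8311/43197, 743/5082, 5294/43197].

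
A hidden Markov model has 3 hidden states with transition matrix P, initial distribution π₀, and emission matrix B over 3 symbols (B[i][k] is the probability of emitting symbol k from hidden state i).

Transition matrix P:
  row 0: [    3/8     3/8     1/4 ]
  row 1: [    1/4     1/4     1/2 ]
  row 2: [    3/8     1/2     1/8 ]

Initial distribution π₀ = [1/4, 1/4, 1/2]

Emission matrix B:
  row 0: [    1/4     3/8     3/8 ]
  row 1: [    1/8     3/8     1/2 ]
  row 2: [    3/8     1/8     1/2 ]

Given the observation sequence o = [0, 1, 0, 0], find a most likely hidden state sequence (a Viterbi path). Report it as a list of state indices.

t=0: δ = [6.250e-02, 3.125e-02, 1.875e-01]  (obs o_0=0)
t=1: δ = [2.637e-02, 3.516e-02, 2.930e-03]  ψ = [2, 2, 2]  (obs o_1=1)
t=2: δ = [2.472e-03, 1.236e-03, 6.592e-03]  ψ = [0, 0, 1]  (obs o_2=0)
t=3: δ = [6.180e-04, 4.120e-04, 3.090e-04]  ψ = [2, 2, 2]  (obs o_3=0)
backtrack: best end state = 0; path = [2, 1, 2, 0]

path = [2, 1, 2, 0]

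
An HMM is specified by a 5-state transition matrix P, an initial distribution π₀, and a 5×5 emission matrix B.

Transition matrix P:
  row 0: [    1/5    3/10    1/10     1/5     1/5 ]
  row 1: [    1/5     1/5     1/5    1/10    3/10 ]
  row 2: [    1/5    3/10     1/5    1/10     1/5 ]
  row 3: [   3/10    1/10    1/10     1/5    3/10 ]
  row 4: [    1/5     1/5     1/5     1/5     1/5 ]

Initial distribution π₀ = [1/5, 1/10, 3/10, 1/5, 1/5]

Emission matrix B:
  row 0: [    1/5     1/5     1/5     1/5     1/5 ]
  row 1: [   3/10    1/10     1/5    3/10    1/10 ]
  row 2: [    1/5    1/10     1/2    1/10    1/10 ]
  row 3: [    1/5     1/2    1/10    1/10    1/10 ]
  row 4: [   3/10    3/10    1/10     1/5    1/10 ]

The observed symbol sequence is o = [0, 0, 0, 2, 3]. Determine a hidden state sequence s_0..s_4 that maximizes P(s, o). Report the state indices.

path = [2, 1, 4, 2, 1]

t=0: δ = [4.000e-02, 3.000e-02, 6.000e-02, 4.000e-02, 6.000e-02]  (obs o_0=0)
t=1: δ = [2.400e-03, 5.400e-03, 2.400e-03, 2.400e-03, 3.600e-03]  ψ = [2, 2, 2, 4, 2]  (obs o_1=0)
t=2: δ = [2.160e-04, 3.240e-04, 2.160e-04, 1.440e-04, 4.860e-04]  ψ = [1, 1, 1, 4, 1]  (obs o_2=0)
t=3: δ = [1.944e-05, 1.944e-05, 4.860e-05, 9.720e-06, 9.720e-06]  ψ = [4, 4, 4, 4, 1]  (obs o_3=2)
t=4: δ = [1.944e-06, 4.374e-06, 9.720e-07, 4.860e-07, 1.944e-06]  ψ = [2, 2, 2, 2, 2]  (obs o_4=3)
backtrack: best end state = 1; path = [2, 1, 4, 2, 1]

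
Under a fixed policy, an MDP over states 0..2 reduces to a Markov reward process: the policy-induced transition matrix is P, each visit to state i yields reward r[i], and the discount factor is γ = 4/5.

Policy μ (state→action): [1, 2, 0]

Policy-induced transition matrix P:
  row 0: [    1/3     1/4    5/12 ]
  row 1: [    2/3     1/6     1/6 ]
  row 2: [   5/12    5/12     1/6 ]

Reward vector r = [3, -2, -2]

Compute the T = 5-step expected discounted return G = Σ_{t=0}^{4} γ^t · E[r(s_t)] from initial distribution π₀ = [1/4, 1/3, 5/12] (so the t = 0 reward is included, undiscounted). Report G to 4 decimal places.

G = -0.0595

t=0: π = [0.2500, 0.3333, 0.4167], E[r] = -0.7500, γ^t·E[r] = -0.750000, running G = -0.750000
t=1: π = [0.4792, 0.2917, 0.2292], E[r] = 0.3958, γ^t·E[r] = 0.316667, running G = -0.433333
t=2: π = [0.4497, 0.2639, 0.2865], E[r] = 0.2483, γ^t·E[r] = 0.158889, running G = -0.274444
t=3: π = [0.4452, 0.2758, 0.2791], E[r] = 0.2258, γ^t·E[r] = 0.115630, running G = -0.158815
t=4: π = [0.4485, 0.2735, 0.2780], E[r] = 0.2425, γ^t·E[r] = 0.099343, running G = -0.059472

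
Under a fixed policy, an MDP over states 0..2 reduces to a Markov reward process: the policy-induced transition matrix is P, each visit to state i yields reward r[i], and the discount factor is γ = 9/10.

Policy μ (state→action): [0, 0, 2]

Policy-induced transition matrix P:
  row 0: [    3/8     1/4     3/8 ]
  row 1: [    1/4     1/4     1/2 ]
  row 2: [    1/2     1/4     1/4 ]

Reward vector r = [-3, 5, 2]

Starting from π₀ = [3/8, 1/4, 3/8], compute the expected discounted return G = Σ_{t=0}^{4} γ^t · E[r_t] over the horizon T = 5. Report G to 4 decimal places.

G = 3.3613

t=0: π = [0.3750, 0.2500, 0.3750], E[r] = 0.8750, γ^t·E[r] = 0.875000, running G = 0.875000
t=1: π = [0.3906, 0.2500, 0.3594], E[r] = 0.7969, γ^t·E[r] = 0.717188, running G = 1.592188
t=2: π = [0.3887, 0.2500, 0.3613], E[r] = 0.8066, γ^t·E[r] = 0.653379, running G = 2.245566
t=3: π = [0.3889, 0.2500, 0.3611], E[r] = 0.8054, γ^t·E[r] = 0.587151, running G = 2.832718
t=4: π = [0.3889, 0.2500, 0.3611], E[r] = 0.8056, γ^t·E[r] = 0.528536, running G = 3.361254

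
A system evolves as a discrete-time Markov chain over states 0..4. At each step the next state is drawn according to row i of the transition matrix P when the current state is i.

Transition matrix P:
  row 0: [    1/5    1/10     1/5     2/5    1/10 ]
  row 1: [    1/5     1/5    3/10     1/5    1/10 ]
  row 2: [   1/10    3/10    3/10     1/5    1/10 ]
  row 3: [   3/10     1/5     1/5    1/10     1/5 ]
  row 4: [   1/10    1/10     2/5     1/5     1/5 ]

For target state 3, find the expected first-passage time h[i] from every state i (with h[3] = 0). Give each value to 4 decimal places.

First-step conditioning: h[3] = 0; for i ≠ 3, h[i] = 1 + Σ_k P[i][k]·h[k].
  h[0] = 1 + 1/5·h[0] + 1/10·h[1] + 1/5·h[2] + 1/10·h[4]
  h[1] = 1 + 1/5·h[0] + 1/5·h[1] + 3/10·h[2] + 1/10·h[4]
  h[2] = 1 + 1/10·h[0] + 3/10·h[1] + 3/10·h[2] + 1/10·h[4]
  h[4] = 1 + 1/10·h[0] + 1/10·h[1] + 2/5·h[2] + 1/5·h[4]
Solving the 4×4 linear system over states ≠ 3 gives exactly h = [3555/1033, 4455/1033, 4545/1033, 0, 4565/1033] (h[3] = 0 is the target).

h = [3.4414, 4.3127, 4.3998, 0.0000, 4.4192]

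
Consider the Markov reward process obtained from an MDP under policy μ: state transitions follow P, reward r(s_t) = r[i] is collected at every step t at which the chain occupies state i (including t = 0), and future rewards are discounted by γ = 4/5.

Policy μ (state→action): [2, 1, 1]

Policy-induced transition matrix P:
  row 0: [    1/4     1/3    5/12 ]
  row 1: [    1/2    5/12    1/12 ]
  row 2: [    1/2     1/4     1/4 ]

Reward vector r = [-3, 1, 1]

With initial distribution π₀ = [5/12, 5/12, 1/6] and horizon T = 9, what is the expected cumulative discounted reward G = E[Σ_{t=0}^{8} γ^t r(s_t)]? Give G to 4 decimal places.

t=0: π = [0.4167, 0.4167, 0.1667], E[r] = -0.6667, γ^t·E[r] = -0.666667, running G = -0.666667
t=1: π = [0.3958, 0.3542, 0.2500], E[r] = -0.5833, γ^t·E[r] = -0.466667, running G = -1.133333
t=2: π = [0.4010, 0.3420, 0.2569], E[r] = -0.6042, γ^t·E[r] = -0.386667, running G = -1.520000
t=3: π = [0.3997, 0.3404, 0.2598], E[r] = -0.5990, γ^t·E[r] = -0.306667, running G = -1.826667
t=4: π = [0.4001, 0.3400, 0.2599], E[r] = -0.6003, γ^t·E[r] = -0.245867, running G = -2.072533
t=5: π = [0.4000, 0.3400, 0.2600], E[r] = -0.5999, γ^t·E[r] = -0.196587, running G = -2.269120
t=6: π = [0.4000, 0.3400, 0.2600], E[r] = -0.6000, γ^t·E[r] = -0.157291, running G = -2.426411
t=7: π = [0.4000, 0.3400, 0.2600], E[r] = -0.6000, γ^t·E[r] = -0.125828, running G = -2.552239
t=8: π = [0.4000, 0.3400, 0.2600], E[r] = -0.6000, γ^t·E[r] = -0.100663, running G = -2.652902

G = -2.6529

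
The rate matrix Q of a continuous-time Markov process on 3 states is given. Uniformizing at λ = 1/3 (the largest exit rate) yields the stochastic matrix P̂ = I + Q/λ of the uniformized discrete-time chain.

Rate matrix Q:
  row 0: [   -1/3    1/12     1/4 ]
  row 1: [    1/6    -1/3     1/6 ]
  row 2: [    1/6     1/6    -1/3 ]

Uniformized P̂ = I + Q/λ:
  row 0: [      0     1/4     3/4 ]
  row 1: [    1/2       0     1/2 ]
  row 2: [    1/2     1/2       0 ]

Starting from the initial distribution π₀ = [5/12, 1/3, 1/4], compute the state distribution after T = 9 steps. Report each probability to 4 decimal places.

π = [0.3332, 0.2769, 0.3899]

t=0: π = [0.4167, 0.3333, 0.2500]
t=1: π = [0.2917, 0.2292, 0.4792]
t=2: π = [0.3542, 0.3125, 0.3333]
t=3: π = [0.3229, 0.2552, 0.4219]
t=4: π = [0.3385, 0.2917, 0.3698]
t=5: π = [0.3307, 0.2695, 0.3997]
t=6: π = [0.3346, 0.2826, 0.3828]
t=7: π = [0.3327, 0.2751, 0.3923]
t=8: π = [0.3337, 0.2793, 0.3870]
t=9: π = [0.3332, 0.2769, 0.3899]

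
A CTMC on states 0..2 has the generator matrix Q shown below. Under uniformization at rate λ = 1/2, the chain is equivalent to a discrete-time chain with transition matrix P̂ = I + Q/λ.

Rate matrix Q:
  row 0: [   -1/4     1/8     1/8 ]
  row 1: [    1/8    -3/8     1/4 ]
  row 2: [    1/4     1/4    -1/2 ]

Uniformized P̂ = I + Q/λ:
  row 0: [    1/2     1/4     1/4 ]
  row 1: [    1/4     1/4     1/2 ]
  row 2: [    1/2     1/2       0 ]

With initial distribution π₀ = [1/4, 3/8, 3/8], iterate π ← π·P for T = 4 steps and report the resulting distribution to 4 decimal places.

t=0: π = [0.2500, 0.3750, 0.3750]
t=1: π = [0.4063, 0.3438, 0.2500]
t=2: π = [0.4141, 0.3125, 0.2734]
t=3: π = [0.4219, 0.3184, 0.2598]
t=4: π = [0.4204, 0.3149, 0.2646]

π = [0.4204, 0.3149, 0.2646]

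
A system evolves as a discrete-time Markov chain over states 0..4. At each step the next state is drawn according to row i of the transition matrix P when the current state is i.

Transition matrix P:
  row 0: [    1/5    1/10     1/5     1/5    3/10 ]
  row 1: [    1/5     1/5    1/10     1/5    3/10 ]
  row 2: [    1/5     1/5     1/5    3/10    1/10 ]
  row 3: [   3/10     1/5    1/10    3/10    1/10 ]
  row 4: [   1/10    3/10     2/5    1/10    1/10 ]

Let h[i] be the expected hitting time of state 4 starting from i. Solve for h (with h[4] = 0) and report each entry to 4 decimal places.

First-step conditioning: h[4] = 0; for i ≠ 4, h[i] = 1 + Σ_k P[i][k]·h[k].
  h[0] = 1 + 1/5·h[0] + 1/10·h[1] + 1/5·h[2] + 1/5·h[3]
  h[1] = 1 + 1/5·h[0] + 1/5·h[1] + 1/10·h[2] + 1/5·h[3]
  h[2] = 1 + 1/5·h[0] + 1/5·h[1] + 1/5·h[2] + 3/10·h[3]
  h[3] = 1 + 3/10·h[0] + 1/5·h[1] + 1/10·h[2] + 3/10·h[3]
Solving the 4×4 linear system over states ≠ 4 gives exactly h = [8290/1823, 8090/1823, 10090/1823, 9910/1823, 0] (h[4] = 0 is the target).

h = [4.5474, 4.4377, 5.5348, 5.4361, 0.0000]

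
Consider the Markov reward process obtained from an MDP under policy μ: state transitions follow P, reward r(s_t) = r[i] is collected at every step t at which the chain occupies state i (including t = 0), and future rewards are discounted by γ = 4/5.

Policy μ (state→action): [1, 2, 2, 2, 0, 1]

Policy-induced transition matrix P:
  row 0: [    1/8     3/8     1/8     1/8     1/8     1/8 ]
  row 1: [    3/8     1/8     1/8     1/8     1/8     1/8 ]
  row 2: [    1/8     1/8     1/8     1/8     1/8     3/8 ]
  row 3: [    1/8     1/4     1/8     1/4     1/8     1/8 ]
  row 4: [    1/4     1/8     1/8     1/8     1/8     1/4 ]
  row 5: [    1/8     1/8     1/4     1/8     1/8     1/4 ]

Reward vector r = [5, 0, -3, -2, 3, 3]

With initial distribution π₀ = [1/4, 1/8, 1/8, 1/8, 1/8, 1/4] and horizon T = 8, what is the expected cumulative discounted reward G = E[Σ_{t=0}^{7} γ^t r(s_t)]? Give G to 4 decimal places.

t=0: π = [0.2500, 0.1250, 0.1250, 0.1250, 0.1250, 0.2500], E[r] = 1.7500, γ^t·E[r] = 1.750000, running G = 1.750000
t=1: π = [0.1719, 0.2031, 0.1563, 0.1406, 0.1250, 0.2031], E[r] = 1.0938, γ^t·E[r] = 0.875000, running G = 2.625000
t=2: π = [0.1914, 0.1855, 0.1504, 0.1426, 0.1250, 0.2051], E[r] = 1.2109, γ^t·E[r] = 0.775000, running G = 3.400000
t=3: π = [0.1870, 0.1907, 0.1506, 0.1428, 0.1250, 0.2039], E[r] = 1.1841, γ^t·E[r] = 0.606250, running G = 4.006250
t=4: π = [0.1883, 0.1896, 0.1505, 0.1429, 0.1250, 0.2038], E[r] = 1.1906, γ^t·E[r] = 0.487675, running G = 4.493925
t=5: π = [0.1880, 0.1899, 0.1505, 0.1429, 0.1250, 0.2037], E[r] = 1.1892, γ^t·E[r] = 0.389663, running G = 4.883588
t=6: π = [0.1881, 0.1899, 0.1505, 0.1429, 0.1250, 0.2037], E[r] = 1.1896, γ^t·E[r] = 0.311834, running G = 5.195421
t=7: π = [0.1881, 0.1899, 0.1505, 0.1429, 0.1250, 0.2037], E[r] = 1.1895, γ^t·E[r] = 0.249449, running G = 5.444870

G = 5.4449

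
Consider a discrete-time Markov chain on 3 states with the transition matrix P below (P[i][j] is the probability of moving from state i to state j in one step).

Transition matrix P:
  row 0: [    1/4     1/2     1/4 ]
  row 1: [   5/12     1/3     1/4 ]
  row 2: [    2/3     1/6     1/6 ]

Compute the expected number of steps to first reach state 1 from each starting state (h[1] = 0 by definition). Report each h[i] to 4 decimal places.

First-step conditioning: h[1] = 0; for i ≠ 1, h[i] = 1 + Σ_k P[i][k]·h[k].
  h[0] = 1 + 1/4·h[0] + 1/4·h[2]
  h[2] = 1 + 2/3·h[0] + 1/6·h[2]
Solving the 2×2 linear system over states ≠ 1 gives exactly h = [26/11, 0, 34/11] (h[1] = 0 is the target).

h = [2.3636, 0.0000, 3.0909]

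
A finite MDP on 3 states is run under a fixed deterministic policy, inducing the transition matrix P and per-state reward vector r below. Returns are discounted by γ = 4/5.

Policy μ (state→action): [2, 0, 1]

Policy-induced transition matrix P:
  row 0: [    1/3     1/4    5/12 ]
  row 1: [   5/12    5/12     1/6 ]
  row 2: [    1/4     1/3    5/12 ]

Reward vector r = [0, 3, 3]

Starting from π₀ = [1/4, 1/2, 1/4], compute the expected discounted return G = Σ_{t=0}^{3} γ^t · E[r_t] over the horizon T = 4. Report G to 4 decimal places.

t=0: π = [0.2500, 0.5000, 0.2500], E[r] = 2.2500, γ^t·E[r] = 2.250000, running G = 2.250000
t=1: π = [0.3542, 0.3542, 0.2917], E[r] = 1.9375, γ^t·E[r] = 1.550000, running G = 3.800000
t=2: π = [0.3385, 0.3333, 0.3281], E[r] = 1.9844, γ^t·E[r] = 1.270000, running G = 5.070000
t=3: π = [0.3338, 0.3329, 0.3333], E[r] = 1.9987, γ^t·E[r] = 1.023333, running G = 6.093333

G = 6.0933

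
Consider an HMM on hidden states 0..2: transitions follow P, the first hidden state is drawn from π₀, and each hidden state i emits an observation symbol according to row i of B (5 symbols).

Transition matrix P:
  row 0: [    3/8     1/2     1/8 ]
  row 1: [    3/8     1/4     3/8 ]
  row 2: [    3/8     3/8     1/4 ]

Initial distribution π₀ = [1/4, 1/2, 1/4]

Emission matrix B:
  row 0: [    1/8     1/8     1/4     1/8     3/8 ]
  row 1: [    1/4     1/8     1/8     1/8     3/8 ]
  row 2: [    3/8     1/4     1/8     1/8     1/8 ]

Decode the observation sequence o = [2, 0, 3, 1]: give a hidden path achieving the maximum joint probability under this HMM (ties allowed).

path = [1, 2, 1, 2]

t=0: δ = [6.250e-02, 6.250e-02, 3.125e-02]  (obs o_0=2)
t=1: δ = [2.930e-03, 7.812e-03, 8.789e-03]  ψ = [0, 0, 1]  (obs o_1=0)
t=2: δ = [4.120e-04, 4.120e-04, 3.662e-04]  ψ = [2, 2, 1]  (obs o_2=3)
t=3: δ = [1.931e-05, 2.575e-05, 3.862e-05]  ψ = [0, 0, 1]  (obs o_3=1)
backtrack: best end state = 2; path = [1, 2, 1, 2]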